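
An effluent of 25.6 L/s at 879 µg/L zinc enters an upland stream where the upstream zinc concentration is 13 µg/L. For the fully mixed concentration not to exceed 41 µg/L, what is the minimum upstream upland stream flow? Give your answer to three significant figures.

766 L/s

Set C_mix = 41: (Q·13.00 + 25.60·879.0) / (Q + 25.60) = 41
→ Q = 25.60·(879.0 − 41)/(41 − 13.00) = 766.2 L/s.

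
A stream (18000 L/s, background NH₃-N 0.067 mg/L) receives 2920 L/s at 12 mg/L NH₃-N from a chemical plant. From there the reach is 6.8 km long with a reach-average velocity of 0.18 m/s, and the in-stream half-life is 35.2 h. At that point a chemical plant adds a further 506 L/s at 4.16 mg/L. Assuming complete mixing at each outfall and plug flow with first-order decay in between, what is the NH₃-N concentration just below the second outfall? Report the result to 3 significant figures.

1.47 mg/L

Mass balance: C = (18000·0.06700 + 2920·12.00) / 20920 = 36250/20920 = 1.733 mg/L; combined flow 20920 L/s.
Travel time t = 6.8·1000 / 0.18 = 37780 s = 10.49 h.
Half-life 35.2 h → k = ln 2 / 35.2 = 0.01969 h⁻¹ = 0.4726 d⁻¹.
Applying C = C₀e^(−kt): 1.733 × 0.8133 = 1.409 mg/L.
Second outfall: C = (20920·1.409 + 506.0·4.160)/21430 = 1.474 mg/L.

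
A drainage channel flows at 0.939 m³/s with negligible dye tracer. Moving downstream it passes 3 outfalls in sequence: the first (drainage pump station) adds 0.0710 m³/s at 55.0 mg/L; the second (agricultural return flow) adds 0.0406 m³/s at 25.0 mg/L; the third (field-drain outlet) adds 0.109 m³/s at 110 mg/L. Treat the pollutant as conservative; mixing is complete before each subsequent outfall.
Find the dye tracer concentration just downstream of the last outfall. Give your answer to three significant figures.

14.6 mg/L

Outfall 1: combined Q = 1.010 m³/s; C = (0.9390·0 + 0.07100·55.00)/1.010 = 3.866 mg/L.
Outfall 2: combined Q = 1.051 m³/s; C = (1.010·3.866 + 0.04060·25.00)/1.051 = 4.683 mg/L.
Outfall 3: combined Q = 1.160 m³/s; C = (1.051·4.683 + 0.1090·110.0)/1.160 = 14.58 mg/L.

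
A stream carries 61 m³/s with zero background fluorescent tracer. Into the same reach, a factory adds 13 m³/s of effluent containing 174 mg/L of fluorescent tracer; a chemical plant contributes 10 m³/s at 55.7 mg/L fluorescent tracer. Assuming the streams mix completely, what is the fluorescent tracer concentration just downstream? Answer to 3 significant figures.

Mixed concentration C = ΣQC/ΣQ = (61.00·0 + 13.00·174.0 + 10.00·55.70) / 84.00 = 2819/84.00 = 33.56 mg/L.

33.6 mg/L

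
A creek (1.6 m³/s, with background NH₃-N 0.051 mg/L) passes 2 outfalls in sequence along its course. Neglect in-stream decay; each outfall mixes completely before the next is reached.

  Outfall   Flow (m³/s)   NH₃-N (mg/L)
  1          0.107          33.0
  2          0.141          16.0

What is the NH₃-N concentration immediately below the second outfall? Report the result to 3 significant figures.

Below outfall 1: Q → 1.707 m³/s, C = (1.600·0.05100 + 0.1070·33.00)/1.707 = 2.116 mg/L.
Below outfall 2: Q → 1.848 m³/s, C = (1.707·2.116 + 0.1410·16.00)/1.848 = 3.176 mg/L.

3.18 mg/L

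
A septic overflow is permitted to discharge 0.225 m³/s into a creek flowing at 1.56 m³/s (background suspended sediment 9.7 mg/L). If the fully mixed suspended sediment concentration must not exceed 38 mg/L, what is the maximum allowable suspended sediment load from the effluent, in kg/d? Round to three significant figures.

Mass balance at the limit: 1.560·9.700 + 0.2250·Cₑ = 1.785·38 → Cₑ = 234.2 mg/L.
Load = 0.2250 m³/s × 234.2 g/m³ × 86 400 s/d = 4553 kg/d.

4550 kg/d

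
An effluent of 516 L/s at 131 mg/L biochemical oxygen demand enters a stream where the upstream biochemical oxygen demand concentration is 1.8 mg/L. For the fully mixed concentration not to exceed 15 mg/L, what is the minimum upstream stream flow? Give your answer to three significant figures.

4530 L/s

Set C_mix = 15: (Q·1.800 + 516.0·131.0) / (Q + 516.0) = 15
→ Q = 516.0·(131.0 − 15)/(15 − 1.800) = 4535 L/s.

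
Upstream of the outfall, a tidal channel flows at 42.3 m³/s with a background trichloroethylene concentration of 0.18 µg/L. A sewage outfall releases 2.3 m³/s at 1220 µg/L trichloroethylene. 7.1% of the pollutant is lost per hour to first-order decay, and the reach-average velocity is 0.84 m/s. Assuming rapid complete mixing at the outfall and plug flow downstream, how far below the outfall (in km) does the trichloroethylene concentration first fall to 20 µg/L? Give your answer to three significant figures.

Mass balance: C = (42.30·0.1800 + 2.300·1220) / 44.60 = 2814/44.60 = 63.09 µg/L.
7.1%/h lost → k = −ln(1 − 0.071) = 0.07365 h⁻¹.
Set 63.09·exp(−k·t) = 20 → t = ln(63.09/20)/k = 56150 s = 15.60 h.
Distance = v·t = 0.84·56150 = 47170 m = 47.17 km.

47.2 km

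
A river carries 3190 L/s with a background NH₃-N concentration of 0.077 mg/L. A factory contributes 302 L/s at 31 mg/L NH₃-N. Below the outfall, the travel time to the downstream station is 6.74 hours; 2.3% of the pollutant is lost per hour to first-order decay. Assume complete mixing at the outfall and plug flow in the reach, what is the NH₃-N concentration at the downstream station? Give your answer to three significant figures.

Conservation of mass: C = (3190·0.07700 + 302.0·31.00) / 3492 = 9608/3492 = 2.751 mg/L.
2.3%/h lost → k = −ln(1 − 0.023) = 0.02327 h⁻¹.
First-order decay: C = 2.751·exp(−k·t) = 2.751·0.8548 = 2.352 mg/L.

2.35 mg/L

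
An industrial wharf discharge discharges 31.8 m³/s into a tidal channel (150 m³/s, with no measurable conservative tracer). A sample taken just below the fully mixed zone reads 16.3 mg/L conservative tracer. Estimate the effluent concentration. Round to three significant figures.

Mass balance: 150.0·0 + 31.80·Cₑ = 181.8·16.30
→ Cₑ = (181.8·16.30 − 150.0·0) / 31.80 = 93.19 mg/L.

93.2 mg/L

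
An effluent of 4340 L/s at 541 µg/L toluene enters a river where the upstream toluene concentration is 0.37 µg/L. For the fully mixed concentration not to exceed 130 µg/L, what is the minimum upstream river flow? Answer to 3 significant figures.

13800 L/s

Set C_mix = 130: (Q·0.3700 + 4340·541.0) / (Q + 4340) = 130
→ Q = 4340·(541.0 − 130)/(130 − 0.3700) = 13760 L/s.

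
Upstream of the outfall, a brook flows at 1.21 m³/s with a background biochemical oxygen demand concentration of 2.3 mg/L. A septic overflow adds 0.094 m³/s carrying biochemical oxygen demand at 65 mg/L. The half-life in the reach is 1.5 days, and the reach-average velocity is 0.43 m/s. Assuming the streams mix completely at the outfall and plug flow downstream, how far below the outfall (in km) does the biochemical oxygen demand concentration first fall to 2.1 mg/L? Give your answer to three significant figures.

94.7 km

After mixing, C = (1.210·2.300 + 0.09400·65.00) / 1.304 = 8.893/1.304 = 6.820 mg/L.
Half-life 1.5 d → k = ln 2 / 1.5 = 0.4621 d⁻¹.
Set 6.820·exp(−k·t) = 2.1 → t = ln(6.820/2.1)/k = 220200 s = 61.18 h.
Distance = v·t = 0.43·220200 = 94700 m = 94.70 km.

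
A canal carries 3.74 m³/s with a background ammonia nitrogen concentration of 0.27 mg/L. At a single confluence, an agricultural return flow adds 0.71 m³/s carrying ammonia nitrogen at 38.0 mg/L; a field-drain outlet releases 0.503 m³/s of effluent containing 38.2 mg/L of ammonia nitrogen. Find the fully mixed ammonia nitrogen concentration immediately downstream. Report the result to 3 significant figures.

After mixing, C = (3.740·0.2700 + 0.7100·38.00 + 0.5030·38.20) / 4.953 = 47.20/4.953 = 9.530 mg/L.

9.53 mg/L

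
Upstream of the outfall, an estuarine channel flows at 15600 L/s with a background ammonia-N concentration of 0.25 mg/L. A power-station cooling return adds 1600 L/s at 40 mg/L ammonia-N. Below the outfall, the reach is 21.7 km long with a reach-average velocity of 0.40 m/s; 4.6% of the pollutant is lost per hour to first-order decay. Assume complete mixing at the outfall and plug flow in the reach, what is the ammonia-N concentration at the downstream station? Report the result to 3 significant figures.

After mixing, C = (15600·0.2500 + 1600·40.00) / 17200 = 67900/17200 = 3.948 mg/L.
Travel time t = 21.7·1000 / 0.40 = 54250 s = 15.07 h.
4.6%/h lost → k = −ln(1 − 0.046) = 0.04709 h⁻¹.
Decay over the reach: 3.948·exp(−kt) = 3.948·0.4918 = 1.942 mg/L.

1.94 mg/L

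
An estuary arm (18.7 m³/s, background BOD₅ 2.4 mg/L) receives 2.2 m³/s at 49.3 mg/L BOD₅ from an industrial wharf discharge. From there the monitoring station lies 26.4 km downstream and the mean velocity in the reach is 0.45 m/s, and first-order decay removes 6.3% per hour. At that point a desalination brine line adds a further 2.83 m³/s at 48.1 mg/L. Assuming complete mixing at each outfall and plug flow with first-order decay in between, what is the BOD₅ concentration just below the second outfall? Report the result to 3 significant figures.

Flow-weighted average: C = (18.70·2.400 + 2.200·49.30) / 20.90 = 153.3/20.90 = 7.337 mg/L; combined flow 20.90 m³/s.
Travel time t = 26.4·1000 / 0.45 = 58670 s = 16.30 h.
6.3%/h lost → k = −ln(1 − 0.063) = 0.06507 h⁻¹.
Decay over the reach: 7.337·exp(−kt) = 7.337·0.3463 = 2.541 mg/L.
Second outfall: C = (20.90·2.541 + 2.830·48.10)/23.73 = 7.974 mg/L.

7.97 mg/L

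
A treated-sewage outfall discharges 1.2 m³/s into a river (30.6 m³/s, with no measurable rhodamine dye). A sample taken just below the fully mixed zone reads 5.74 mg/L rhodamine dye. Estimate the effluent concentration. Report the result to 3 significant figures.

152 mg/L

Mass balance: 30.60·0 + 1.200·Cₑ = 31.80·5.740
→ Cₑ = (31.80·5.740 − 30.60·0) / 1.200 = 152.1 mg/L.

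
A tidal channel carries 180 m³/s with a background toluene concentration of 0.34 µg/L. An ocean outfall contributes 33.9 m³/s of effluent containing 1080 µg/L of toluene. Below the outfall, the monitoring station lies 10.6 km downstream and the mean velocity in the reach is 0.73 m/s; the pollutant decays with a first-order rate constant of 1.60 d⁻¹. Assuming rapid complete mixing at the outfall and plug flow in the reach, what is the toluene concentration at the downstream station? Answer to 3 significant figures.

Mixed concentration C = ΣQC/ΣQ = (180.0·0.3400 + 33.90·1080) / 213.9 = 36670/213.9 = 171.5 µg/L.
Travel time t = 10.6·1000 / 0.73 = 14520 s = 4.033 h.
First-order decay: C = 171.5·exp(−k·t) = 171.5·0.7642 = 131.0 µg/L.

131 µg/L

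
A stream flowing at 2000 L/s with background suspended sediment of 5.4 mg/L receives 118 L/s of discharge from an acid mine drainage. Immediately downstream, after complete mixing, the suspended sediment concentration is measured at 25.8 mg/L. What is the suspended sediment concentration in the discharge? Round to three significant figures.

Mass balance: 2000·5.400 + 118.0·Cₑ = 2118·25.80
→ Cₑ = (2118·25.80 − 2000·5.400) / 118.0 = 371.6 mg/L.

372 mg/L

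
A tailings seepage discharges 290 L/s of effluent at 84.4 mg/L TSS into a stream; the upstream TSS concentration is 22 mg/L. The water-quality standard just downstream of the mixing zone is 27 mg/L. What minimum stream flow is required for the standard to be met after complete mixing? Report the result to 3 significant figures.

Set C_mix = 27: (Q·22.00 + 290.0·84.40) / (Q + 290.0) = 27
→ Q = 290.0·(84.40 − 27)/(27 − 22.00) = 3329 L/s.

3330 L/s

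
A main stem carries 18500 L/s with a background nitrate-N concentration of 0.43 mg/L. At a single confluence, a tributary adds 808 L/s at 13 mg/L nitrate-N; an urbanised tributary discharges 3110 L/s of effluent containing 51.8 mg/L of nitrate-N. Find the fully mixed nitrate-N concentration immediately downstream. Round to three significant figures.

8.01 mg/L

After mixing, C = (18500·0.4300 + 808.0·13.00 + 3110·51.80) / 22420 = 179600/22420 = 8.010 mg/L.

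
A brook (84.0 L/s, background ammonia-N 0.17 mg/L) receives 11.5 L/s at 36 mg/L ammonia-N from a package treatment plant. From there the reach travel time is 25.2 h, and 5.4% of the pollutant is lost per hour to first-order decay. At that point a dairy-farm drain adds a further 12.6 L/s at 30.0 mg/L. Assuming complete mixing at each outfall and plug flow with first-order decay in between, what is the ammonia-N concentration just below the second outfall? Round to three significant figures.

After mixing, C = (84.00·0.1700 + 11.50·36.00) / 95.50 = 428.3/95.50 = 4.485 mg/L; combined flow 95.50 L/s.
5.4%/h lost → k = −ln(1 − 0.054) = 0.05551 h⁻¹.
After decay, C = 4.485 × e^(−kt) = 4.485 × 0.2469 = 1.107 mg/L.
At the second outfall, C = (95.50·1.107 + 12.60·30.00) / (95.50 + 12.60) = 4.475 mg/L.

4.47 mg/L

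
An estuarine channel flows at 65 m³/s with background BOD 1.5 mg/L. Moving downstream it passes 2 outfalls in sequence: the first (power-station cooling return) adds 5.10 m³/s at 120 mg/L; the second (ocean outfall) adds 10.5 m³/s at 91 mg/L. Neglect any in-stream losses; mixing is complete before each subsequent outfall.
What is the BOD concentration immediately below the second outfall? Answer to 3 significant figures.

20.7 mg/L

Below outfall 1: Q → 70.10 m³/s, C = (65.00·1.500 + 5.100·120.0)/70.10 = 10.12 mg/L.
Below outfall 2: Q → 80.60 m³/s, C = (70.10·10.12 + 10.50·91.00)/80.60 = 20.66 mg/L.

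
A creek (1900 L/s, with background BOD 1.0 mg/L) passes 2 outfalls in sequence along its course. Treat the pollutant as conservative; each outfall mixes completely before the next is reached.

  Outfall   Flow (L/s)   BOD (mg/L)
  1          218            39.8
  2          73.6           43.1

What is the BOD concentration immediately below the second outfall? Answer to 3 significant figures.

After outfall 1: Q = 1900 + 218.0 = 2118 L/s; C = (1900·1.000 + 218.0·39.80)/2118 = 4.994 mg/L.
After outfall 2: Q = 2118 + 73.60 = 2192 L/s; C = (2118·4.994 + 73.60·43.10)/2192 = 6.273 mg/L.

6.27 mg/L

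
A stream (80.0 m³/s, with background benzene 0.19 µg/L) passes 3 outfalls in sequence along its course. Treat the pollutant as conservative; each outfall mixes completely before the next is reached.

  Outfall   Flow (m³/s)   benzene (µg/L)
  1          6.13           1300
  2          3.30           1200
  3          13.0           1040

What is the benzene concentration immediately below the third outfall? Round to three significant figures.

After outfall 1: Q = 80.00 + 6.130 = 86.13 m³/s; C = (80.00·0.1900 + 6.130·1300)/86.13 = 92.70 µg/L.
After outfall 2: Q = 86.13 + 3.300 = 89.43 m³/s; C = (86.13·92.70 + 3.300·1200)/89.43 = 133.6 µg/L.
After outfall 3: Q = 89.43 + 13.00 = 102.4 m³/s; C = (89.43·133.6 + 13.00·1040)/102.4 = 248.6 µg/L.

249 µg/L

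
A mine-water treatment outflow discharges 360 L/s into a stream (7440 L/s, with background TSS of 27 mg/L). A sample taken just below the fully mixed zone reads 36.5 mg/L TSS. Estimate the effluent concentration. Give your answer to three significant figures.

Mass balance: 7440·27.00 + 360.0·Cₑ = 7800·36.50
→ Cₑ = (7800·36.50 − 7440·27.00) / 360.0 = 232.8 mg/L.

233 mg/L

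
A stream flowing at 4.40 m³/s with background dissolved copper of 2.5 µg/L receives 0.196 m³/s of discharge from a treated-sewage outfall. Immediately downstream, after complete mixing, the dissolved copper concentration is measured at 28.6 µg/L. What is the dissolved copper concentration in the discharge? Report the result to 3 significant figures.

615 µg/L

Mass balance: 4.400·2.500 + 0.1960·Cₑ = 4.596·28.60
→ Cₑ = (4.596·28.60 − 4.400·2.500) / 0.1960 = 614.5 µg/L.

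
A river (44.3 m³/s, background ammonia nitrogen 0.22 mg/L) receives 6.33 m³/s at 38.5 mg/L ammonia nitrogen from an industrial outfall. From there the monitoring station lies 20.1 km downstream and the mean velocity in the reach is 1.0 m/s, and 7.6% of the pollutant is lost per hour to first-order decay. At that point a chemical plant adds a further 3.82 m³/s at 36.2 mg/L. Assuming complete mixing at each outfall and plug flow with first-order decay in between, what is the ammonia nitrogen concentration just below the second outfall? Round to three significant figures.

Conservation of mass: C = (44.30·0.2200 + 6.330·38.50) / 50.63 = 253.5/50.63 = 5.006 mg/L; combined flow 50.63 m³/s.
Travel time t = 20.1·1000 / 1.0 = 20100 s = 5.583 h.
7.6%/h lost → k = −ln(1 − 0.076) = 0.07904 h⁻¹.
After decay, C = 5.006 × e^(−kt) = 5.006 × 0.6432 = 3.220 mg/L.
At the second outfall, C = (50.63·3.220 + 3.820·36.20) / (50.63 + 3.820) = 5.534 mg/L.

5.53 mg/L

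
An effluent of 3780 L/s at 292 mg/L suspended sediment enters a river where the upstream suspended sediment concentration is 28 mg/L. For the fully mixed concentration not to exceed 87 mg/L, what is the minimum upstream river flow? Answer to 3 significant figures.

Set C_mix = 87: (Q·28.00 + 3780·292.0) / (Q + 3780) = 87
→ Q = 3780·(292.0 − 87)/(87 − 28.00) = 13130 L/s.

13100 L/s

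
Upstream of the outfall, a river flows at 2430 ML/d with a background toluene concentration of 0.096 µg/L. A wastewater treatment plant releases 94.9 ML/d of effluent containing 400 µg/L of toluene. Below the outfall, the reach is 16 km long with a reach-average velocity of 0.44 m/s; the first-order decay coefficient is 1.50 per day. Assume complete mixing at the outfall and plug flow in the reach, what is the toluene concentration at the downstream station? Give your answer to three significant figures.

8.05 µg/L

Mass balance: C = (2430·0.09600 + 94.90·400.0) / 2525 = 38190/2525 = 15.13 µg/L.
Travel time t = 16·1000 / 0.44 = 36360 s = 10.10 h.
Applying C = C₀e^(−kt): 15.13 × 0.5319 = 8.046 µg/L.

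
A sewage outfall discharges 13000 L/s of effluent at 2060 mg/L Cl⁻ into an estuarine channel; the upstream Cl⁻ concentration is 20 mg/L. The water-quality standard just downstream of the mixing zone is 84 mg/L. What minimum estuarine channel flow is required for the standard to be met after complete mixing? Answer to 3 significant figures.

Set C_mix = 84: (Q·20.00 + 13000·2060) / (Q + 13000) = 84
→ Q = 13000·(2060 − 84)/(84 − 20.00) = 401400 L/s.

401000 L/s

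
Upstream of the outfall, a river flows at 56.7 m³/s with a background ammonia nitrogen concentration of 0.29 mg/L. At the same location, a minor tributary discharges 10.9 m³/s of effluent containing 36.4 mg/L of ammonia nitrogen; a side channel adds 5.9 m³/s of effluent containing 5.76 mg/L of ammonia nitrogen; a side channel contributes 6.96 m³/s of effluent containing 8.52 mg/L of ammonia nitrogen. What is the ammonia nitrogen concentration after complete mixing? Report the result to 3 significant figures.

6.29 mg/L

Conservation of mass: C = (56.70·0.2900 + 10.90·36.40 + 5.900·5.760 + 6.960·8.520) / 80.46 = 506.5/80.46 = 6.295 mg/L.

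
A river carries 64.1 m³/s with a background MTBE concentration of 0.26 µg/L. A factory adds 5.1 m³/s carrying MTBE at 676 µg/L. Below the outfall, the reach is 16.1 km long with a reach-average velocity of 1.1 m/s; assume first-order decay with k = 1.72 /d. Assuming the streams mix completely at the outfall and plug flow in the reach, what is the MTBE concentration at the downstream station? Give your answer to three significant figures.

After mixing, C = (64.10·0.2600 + 5.100·676.0) / 69.20 = 3464/69.20 = 50.06 µg/L.
Travel time t = 16.1·1000 / 1.1 = 14640 s = 4.066 h.
Applying C = C₀e^(−kt): 50.06 × 0.7472 = 37.41 µg/L.

37.4 µg/L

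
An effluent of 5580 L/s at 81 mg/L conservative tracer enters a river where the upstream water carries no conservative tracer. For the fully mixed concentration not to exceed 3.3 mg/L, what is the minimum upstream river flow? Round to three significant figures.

131000 L/s

Set C_mix = 3.3: (Q·0 + 5580·81.00) / (Q + 5580) = 3.3
→ Q = 5580·(81.00 − 3.3)/(3.3 − 0) = 131400 L/s.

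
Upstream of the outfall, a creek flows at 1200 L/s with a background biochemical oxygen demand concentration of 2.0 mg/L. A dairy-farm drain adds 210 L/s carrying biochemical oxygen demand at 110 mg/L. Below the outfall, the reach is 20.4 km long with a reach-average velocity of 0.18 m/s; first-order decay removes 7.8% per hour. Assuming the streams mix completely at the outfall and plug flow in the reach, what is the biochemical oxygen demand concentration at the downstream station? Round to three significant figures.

Flow-weighted average: C = (1200·2.000 + 210.0·110.0) / 1410 = 25500/1410 = 18.09 mg/L.
Travel time t = 20.4·1000 / 0.18 = 113300 s = 31.48 h.
7.8%/h lost → k = −ln(1 − 0.078) = 0.08121 h⁻¹.
Decay over the reach: 18.09·exp(−kt) = 18.09·0.07757 = 1.403 mg/L.

1.40 mg/L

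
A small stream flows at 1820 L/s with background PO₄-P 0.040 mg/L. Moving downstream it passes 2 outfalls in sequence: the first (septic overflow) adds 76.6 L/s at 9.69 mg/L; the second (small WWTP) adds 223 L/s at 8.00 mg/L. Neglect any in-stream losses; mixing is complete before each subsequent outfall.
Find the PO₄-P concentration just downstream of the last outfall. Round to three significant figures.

Outfall 1: combined Q = 1897 L/s; C = (1820·0.04000 + 76.60·9.690)/1897 = 0.4297 mg/L.
Outfall 2: combined Q = 2120 L/s; C = (1897·0.4297 + 223.0·8.000)/2120 = 1.226 mg/L.

1.23 mg/L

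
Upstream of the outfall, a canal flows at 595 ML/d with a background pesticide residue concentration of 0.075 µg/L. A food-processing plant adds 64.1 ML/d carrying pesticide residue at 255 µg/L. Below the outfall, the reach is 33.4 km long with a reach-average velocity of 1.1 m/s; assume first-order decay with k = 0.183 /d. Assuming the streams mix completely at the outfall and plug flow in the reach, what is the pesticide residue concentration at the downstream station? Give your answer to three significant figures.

Conservation of mass: C = (595.0·0.07500 + 64.10·255.0) / 659.1 = 16390/659.1 = 24.87 µg/L.
Travel time t = 33.4·1000 / 1.1 = 30360 s = 8.434 h.
Applying C = C₀e^(−kt): 24.87 × 0.9377 = 23.32 µg/L.

23.3 µg/L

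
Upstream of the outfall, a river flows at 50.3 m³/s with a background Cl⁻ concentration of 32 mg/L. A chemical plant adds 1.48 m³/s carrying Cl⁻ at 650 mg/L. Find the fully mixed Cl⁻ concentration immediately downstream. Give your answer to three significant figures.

49.7 mg/L

Conservation of mass: C = (50.30·32.00 + 1.480·650.0) / 51.78 = 2572/51.78 = 49.66 mg/L.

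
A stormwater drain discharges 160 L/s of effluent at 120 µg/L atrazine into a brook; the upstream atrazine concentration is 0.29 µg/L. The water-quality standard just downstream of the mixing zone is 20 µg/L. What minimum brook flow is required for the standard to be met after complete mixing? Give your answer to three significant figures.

Set C_mix = 20: (Q·0.2900 + 160.0·120.0) / (Q + 160.0) = 20
→ Q = 160.0·(120.0 − 20)/(20 − 0.2900) = 811.8 L/s.

812 L/s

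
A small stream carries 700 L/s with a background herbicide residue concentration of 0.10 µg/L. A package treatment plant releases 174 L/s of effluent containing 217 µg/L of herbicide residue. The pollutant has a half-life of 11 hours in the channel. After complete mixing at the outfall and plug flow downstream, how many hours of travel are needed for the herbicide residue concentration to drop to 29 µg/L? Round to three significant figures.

After mixing, C = (700.0·0.1000 + 174.0·217.0) / 874.0 = 37830/874.0 = 43.28 µg/L.
Half-life 11 h → k = ln 2 / 11 = 0.06301 h⁻¹ = 1.512 d⁻¹.
43.28·exp(−k·t) = 29 → t = ln(43.28/29)/k = 22880 s = 6.355 h.

6.35 h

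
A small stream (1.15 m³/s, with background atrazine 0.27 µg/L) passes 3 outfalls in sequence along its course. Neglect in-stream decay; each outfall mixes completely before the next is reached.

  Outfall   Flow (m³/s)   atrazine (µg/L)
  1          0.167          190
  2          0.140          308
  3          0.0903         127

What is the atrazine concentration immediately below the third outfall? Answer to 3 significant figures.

56.0 µg/L

After outfall 1: Q = 1.150 + 0.1670 = 1.317 m³/s; C = (1.150·0.2700 + 0.1670·190.0)/1.317 = 24.33 µg/L.
After outfall 2: Q = 1.317 + 0.1400 = 1.457 m³/s; C = (1.317·24.33 + 0.1400·308.0)/1.457 = 51.59 µg/L.
After outfall 3: Q = 1.457 + 0.09030 = 1.547 m³/s; C = (1.457·51.59 + 0.09030·127.0)/1.547 = 55.99 µg/L.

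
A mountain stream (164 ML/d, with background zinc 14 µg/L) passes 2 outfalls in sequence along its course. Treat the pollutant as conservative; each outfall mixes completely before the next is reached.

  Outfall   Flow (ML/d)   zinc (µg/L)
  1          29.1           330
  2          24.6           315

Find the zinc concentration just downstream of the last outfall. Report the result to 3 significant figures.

90.3 µg/L

After outfall 1: Q = 164.0 + 29.10 = 193.1 ML/d; C = (164.0·14.00 + 29.10·330.0)/193.1 = 61.62 µg/L.
After outfall 2: Q = 193.1 + 24.60 = 217.7 ML/d; C = (193.1·61.62 + 24.60·315.0)/217.7 = 90.25 µg/L.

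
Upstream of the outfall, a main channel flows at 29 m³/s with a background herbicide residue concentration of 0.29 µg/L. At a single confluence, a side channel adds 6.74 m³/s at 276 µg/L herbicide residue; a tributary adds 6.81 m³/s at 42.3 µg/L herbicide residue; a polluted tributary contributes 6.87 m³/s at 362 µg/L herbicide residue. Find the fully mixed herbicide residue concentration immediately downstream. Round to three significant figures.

94.0 µg/L

Flow-weighted average: C = (29.00·0.2900 + 6.740·276.0 + 6.810·42.30 + 6.870·362.0) / 49.42 = 4644/49.42 = 93.96 µg/L.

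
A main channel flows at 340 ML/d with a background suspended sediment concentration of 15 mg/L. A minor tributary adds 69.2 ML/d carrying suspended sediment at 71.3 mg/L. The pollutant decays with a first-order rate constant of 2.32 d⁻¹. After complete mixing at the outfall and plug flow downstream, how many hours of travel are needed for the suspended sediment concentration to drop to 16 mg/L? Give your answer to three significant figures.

Conservation of mass: C = (340.0·15.00 + 69.20·71.30) / 409.2 = 10030/409.2 = 24.52 mg/L.
24.52·exp(−k·t) = 16 → t = ln(24.52/16)/k = 15900 s = 4.417 h.

4.42 h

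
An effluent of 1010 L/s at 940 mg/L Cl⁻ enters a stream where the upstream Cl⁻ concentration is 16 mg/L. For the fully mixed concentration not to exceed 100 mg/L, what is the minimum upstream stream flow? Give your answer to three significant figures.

10100 L/s

Set C_mix = 100: (Q·16.00 + 1010·940.0) / (Q + 1010) = 100
→ Q = 1010·(940.0 − 100)/(100 − 16.00) = 10100 L/s.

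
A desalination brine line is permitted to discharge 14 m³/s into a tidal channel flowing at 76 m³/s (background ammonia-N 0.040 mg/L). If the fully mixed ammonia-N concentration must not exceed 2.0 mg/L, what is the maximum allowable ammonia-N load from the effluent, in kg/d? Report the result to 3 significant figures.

15300 kg/d

Mass balance at the limit: 76.00·0.04000 + 14.00·Cₑ = 90.00·2.0 → Cₑ = 12.64 mg/L.
Load = 14.00 m³/s × 12.64 g/m³ × 86 400 s/d = 15290 kg/d.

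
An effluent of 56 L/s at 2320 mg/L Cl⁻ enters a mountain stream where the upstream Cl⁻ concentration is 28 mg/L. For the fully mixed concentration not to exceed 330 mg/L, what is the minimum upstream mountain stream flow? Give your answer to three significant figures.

Set C_mix = 330: (Q·28.00 + 56.00·2320) / (Q + 56.00) = 330
→ Q = 56.00·(2320 − 330)/(330 − 28.00) = 369.0 L/s.

369 L/s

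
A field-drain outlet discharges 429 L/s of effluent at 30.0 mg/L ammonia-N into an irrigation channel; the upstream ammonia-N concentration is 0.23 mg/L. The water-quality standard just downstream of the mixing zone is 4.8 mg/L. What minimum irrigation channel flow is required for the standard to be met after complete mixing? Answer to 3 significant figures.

Set C_mix = 4.8: (Q·0.2300 + 429.0·30.00) / (Q + 429.0) = 4.8
→ Q = 429.0·(30.00 − 4.8)/(4.8 − 0.2300) = 2366 L/s.

2370 L/s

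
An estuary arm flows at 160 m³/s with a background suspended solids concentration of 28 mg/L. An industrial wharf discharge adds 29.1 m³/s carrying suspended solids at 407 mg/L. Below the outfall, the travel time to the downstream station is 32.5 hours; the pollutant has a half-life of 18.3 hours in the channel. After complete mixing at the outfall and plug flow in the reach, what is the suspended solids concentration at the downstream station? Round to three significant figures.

Mass balance: C = (160.0·28.00 + 29.10·407.0) / 189.1 = 16320/189.1 = 86.32 mg/L.
Half-life 18.3 h → k = ln 2 / 18.3 = 0.03788 h⁻¹ = 0.9090 d⁻¹.
First-order decay: C = 86.32·exp(−k·t) = 86.32·0.2920 = 25.21 mg/L.

25.2 mg/L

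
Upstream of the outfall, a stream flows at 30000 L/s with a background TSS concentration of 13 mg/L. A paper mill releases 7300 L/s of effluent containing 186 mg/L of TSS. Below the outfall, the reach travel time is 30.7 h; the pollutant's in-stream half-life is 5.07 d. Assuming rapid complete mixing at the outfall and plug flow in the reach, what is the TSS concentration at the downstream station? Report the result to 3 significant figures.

Conservation of mass: C = (30000·13.00 + 7300·186.0) / 37300 = 1748000/37300 = 46.86 mg/L.
Half-life 5.07 d → k = ln 2 / 5.07 = 0.1367 d⁻¹.
First-order decay: C = 46.86·exp(−k·t) = 46.86·0.8396 = 39.34 mg/L.

39.3 mg/L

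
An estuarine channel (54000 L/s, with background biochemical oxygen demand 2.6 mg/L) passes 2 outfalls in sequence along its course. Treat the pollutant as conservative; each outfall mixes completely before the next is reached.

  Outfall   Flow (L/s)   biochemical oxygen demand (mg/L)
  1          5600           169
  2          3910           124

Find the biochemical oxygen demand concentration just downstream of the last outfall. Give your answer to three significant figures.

Outfall 1: combined Q = 59600 L/s; C = (54000·2.600 + 5600·169.0)/59600 = 18.23 mg/L.
Outfall 2: combined Q = 63510 L/s; C = (59600·18.23 + 3910·124.0)/63510 = 24.75 mg/L.

24.7 mg/L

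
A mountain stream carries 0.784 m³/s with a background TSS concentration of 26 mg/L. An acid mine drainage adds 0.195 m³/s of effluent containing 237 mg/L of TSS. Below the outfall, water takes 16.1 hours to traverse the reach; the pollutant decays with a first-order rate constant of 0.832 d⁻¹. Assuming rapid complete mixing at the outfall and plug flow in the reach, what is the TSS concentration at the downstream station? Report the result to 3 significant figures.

Mixed concentration C = ΣQC/ΣQ = (0.7840·26.00 + 0.1950·237.0) / 0.9790 = 66.60/0.9790 = 68.03 mg/L.
Decay over the reach: 68.03·exp(−kt) = 68.03·0.5723 = 38.93 mg/L.

38.9 mg/L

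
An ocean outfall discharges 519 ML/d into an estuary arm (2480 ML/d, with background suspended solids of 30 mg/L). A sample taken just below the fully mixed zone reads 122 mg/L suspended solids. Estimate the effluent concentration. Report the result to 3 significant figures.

Mass balance: 2480·30.00 + 519.0·Cₑ = 2999·122.0
→ Cₑ = (2999·122.0 − 2480·30.00) / 519.0 = 561.6 mg/L.

562 mg/L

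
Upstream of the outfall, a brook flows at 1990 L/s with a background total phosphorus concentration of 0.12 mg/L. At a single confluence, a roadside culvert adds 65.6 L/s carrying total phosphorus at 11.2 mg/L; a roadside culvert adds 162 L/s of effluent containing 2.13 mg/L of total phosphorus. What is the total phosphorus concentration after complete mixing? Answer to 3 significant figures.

0.595 mg/L

After mixing, C = (1990·0.1200 + 65.60·11.20 + 162.0·2.130) / 2218 = 1319/2218 = 0.5946 mg/L.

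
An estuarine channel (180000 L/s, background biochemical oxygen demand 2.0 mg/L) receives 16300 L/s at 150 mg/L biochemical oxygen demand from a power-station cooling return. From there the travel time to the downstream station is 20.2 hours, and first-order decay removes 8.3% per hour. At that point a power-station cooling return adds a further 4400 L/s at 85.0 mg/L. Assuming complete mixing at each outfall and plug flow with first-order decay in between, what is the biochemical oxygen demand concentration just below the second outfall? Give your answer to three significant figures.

Flow-weighted average: C = (180000·2.000 + 16300·150.0) / 196300 = 2805000/196300 = 14.29 mg/L; combined flow 196300 L/s.
8.3%/h lost → k = −ln(1 − 0.083) = 0.08665 h⁻¹.
First-order decay: C = 14.29·exp(−k·t) = 14.29·0.1737 = 2.482 mg/L.
Second outfall: C = (196300·2.482 + 4400·85.00)/200700 = 4.291 mg/L.

4.29 mg/L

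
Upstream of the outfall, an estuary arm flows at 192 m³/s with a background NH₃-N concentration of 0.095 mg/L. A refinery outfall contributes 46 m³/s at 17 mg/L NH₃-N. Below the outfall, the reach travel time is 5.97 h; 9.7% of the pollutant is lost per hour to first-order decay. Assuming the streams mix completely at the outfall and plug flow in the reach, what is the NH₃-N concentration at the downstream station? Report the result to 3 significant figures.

Flow-weighted average: C = (192.0·0.09500 + 46.00·17.00) / 238.0 = 800.2/238.0 = 3.362 mg/L.
9.7%/h lost → k = −ln(1 − 0.097) = 0.1020 h⁻¹.
After decay, C = 3.362 × e^(−kt) = 3.362 × 0.5438 = 1.829 mg/L.

1.83 mg/L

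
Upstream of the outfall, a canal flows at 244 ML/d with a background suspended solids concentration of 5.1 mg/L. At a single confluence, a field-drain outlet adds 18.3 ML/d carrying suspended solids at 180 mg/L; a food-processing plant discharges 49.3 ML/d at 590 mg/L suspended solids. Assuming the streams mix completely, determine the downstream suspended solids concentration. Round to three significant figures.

Conservation of mass: C = (244.0·5.100 + 18.30·180.0 + 49.30·590.0) / 311.6 = 33630/311.6 = 107.9 mg/L.

108 mg/L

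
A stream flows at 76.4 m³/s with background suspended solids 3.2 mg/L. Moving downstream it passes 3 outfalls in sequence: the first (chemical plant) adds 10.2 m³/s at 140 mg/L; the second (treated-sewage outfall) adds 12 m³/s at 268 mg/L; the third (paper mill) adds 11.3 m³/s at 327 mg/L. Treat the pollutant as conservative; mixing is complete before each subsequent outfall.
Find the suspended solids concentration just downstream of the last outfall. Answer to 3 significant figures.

78.1 mg/L

After outfall 1: Q = 76.40 + 10.20 = 86.60 m³/s; C = (76.40·3.200 + 10.20·140.0)/86.60 = 19.31 mg/L.
After outfall 2: Q = 86.60 + 12.00 = 98.60 m³/s; C = (86.60·19.31 + 12.00·268.0)/98.60 = 49.58 mg/L.
After outfall 3: Q = 98.60 + 11.30 = 109.9 m³/s; C = (98.60·49.58 + 11.30·327.0)/109.9 = 78.10 mg/L.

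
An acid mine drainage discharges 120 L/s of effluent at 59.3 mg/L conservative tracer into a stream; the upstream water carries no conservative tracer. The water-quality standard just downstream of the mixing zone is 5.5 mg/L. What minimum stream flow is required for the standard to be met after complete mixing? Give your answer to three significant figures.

1170 L/s

Set C_mix = 5.5: (Q·0 + 120.0·59.30) / (Q + 120.0) = 5.5
→ Q = 120.0·(59.30 − 5.5)/(5.5 − 0) = 1174 L/s.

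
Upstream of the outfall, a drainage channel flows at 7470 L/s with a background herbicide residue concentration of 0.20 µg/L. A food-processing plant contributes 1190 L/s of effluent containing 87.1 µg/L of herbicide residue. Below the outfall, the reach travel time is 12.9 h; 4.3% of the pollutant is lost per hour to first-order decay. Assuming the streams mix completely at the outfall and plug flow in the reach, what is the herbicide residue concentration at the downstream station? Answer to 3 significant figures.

6.89 µg/L

Conservation of mass: C = (7470·0.2000 + 1190·87.10) / 8660 = 105100/8660 = 12.14 µg/L.
4.3%/h lost → k = −ln(1 − 0.043) = 0.04395 h⁻¹.
Decay over the reach: 12.14·exp(−kt) = 12.14·0.5672 = 6.887 µg/L.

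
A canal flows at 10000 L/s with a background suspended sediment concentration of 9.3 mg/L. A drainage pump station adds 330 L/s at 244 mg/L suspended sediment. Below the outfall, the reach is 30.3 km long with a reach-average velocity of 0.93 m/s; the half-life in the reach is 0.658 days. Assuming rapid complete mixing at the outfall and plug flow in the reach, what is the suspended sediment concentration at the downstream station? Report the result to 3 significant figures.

11.3 mg/L

Mass balance: C = (10000·9.300 + 330.0·244.0) / 10330 = 173500/10330 = 16.80 mg/L.
Travel time t = 30.3·1000 / 0.93 = 32580 s = 9.050 h.
Half-life 0.658 d → k = ln 2 / 0.658 = 1.053 d⁻¹.
After decay, C = 16.80 × e^(−kt) = 16.80 × 0.6722 = 11.29 mg/L.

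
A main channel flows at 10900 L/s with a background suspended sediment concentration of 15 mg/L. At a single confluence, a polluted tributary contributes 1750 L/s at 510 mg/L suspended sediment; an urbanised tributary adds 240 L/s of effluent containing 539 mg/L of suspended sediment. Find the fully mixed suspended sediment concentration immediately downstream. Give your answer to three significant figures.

92.0 mg/L

Conservation of mass: C = (10900·15.00 + 1750·510.0 + 240.0·539.0) / 12890 = 1185000/12890 = 91.96 mg/L.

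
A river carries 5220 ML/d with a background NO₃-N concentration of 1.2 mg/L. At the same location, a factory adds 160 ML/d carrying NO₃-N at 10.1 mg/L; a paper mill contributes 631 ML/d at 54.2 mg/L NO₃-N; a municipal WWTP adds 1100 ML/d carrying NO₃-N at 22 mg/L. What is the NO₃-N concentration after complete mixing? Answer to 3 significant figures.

9.32 mg/L

Mass balance: C = (5220·1.200 + 160.0·10.10 + 631.0·54.20 + 1100·22.00) / 7111 = 66280/7111 = 9.321 mg/L.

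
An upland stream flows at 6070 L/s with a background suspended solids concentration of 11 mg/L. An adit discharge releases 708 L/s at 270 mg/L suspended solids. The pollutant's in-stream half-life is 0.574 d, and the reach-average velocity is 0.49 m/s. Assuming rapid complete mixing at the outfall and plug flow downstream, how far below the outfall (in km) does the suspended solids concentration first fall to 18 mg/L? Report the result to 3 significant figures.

26.2 km

After mixing, C = (6070·11.00 + 708.0·270.0) / 6778 = 257900/6778 = 38.05 mg/L.
Half-life 0.574 d → k = ln 2 / 0.574 = 1.208 d⁻¹.
Set 38.05·exp(−k·t) = 18 → t = ln(38.05/18)/k = 53560 s = 14.88 h.
Distance = v·t = 0.49·53560 = 26250 m = 26.25 km.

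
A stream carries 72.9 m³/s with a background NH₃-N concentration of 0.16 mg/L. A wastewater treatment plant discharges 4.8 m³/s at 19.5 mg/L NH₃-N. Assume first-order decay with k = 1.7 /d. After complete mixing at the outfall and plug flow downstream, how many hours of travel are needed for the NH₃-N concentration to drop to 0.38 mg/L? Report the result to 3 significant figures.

After mixing, C = (72.90·0.1600 + 4.800·19.50) / 77.70 = 105.3/77.70 = 1.355 mg/L.
1.355·exp(−k·t) = 0.38 → t = ln(1.355/0.38)/k = 64610 s = 17.95 h.

17.9 h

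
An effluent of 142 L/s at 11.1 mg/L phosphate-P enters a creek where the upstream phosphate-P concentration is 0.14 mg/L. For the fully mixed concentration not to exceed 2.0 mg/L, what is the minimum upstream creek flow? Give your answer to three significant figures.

695 L/s

Set C_mix = 2.0: (Q·0.1400 + 142.0·11.10) / (Q + 142.0) = 2.0
→ Q = 142.0·(11.10 − 2.0)/(2.0 − 0.1400) = 694.7 L/s.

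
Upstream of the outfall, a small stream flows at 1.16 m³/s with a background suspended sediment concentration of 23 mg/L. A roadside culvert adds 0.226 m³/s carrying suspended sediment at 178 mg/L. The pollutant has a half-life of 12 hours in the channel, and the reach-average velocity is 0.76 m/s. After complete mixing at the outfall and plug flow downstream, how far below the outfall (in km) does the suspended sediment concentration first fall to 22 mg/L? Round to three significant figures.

37.2 km

Mass balance: C = (1.160·23.00 + 0.2260·178.0) / 1.386 = 66.91/1.386 = 48.27 mg/L.
Half-life 12 h → k = ln 2 / 12 = 0.05776 h⁻¹ = 1.386 d⁻¹.
Set 48.27·exp(−k·t) = 22 → t = ln(48.27/22)/k = 48980 s = 13.60 h.
Distance = v·t = 0.76·48980 = 37220 m = 37.22 km.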